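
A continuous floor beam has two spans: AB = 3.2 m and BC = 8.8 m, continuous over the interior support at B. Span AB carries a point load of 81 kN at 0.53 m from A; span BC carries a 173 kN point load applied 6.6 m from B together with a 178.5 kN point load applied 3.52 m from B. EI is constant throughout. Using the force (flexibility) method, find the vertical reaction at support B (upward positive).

R_B = 316.1 kN

Insert a hinge at B; M_B is the redundant, and each span becomes simply supported.
End slopes at the hinge B, treating each span as simply supported:
  span AB: point load 81 at a = 0.53: Pab(L + a)/(6LEI) = 22.27/EI
  span BC: point load 173 at a = 6.6: Pab(L + b)/(6LEI) = 523.3/EI
  span BC: point load 178.5 at a = 3.52: Pab(L + b)/(6LEI) = 884.7/EI
  relative rotation θ_0 = (22.27 + 1408)/EI = 1430/EI
A unit hogging moment at B produces rotation L₁/(3EI) + L₂/(3EI) = 4/EI.
Compatibility: M_B·(L₁+L₂)/(3EI) = θ_0, giving M_B = 357.6 kN·m (hogging).
Span AB, ΣM about A with M_B applied at B: R_B^{AB}·3.2 = 42.93 + 357.6, so R_B^{AB} = 125.2 kN and R_A = 81 − 125.2 = -44.16 kN.
Span BC, ΣM about C: R_B^{BC}·8.8 = 1323 + 357.6, so R_B^{BC} = 191 kN and R_C = 351.5 − 191 = 160.5 kN.
R_B = 125.2 + 191 = 316.1 kN.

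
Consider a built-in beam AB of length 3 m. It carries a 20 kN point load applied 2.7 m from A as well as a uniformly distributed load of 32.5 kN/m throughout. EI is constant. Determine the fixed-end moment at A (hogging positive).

Take the two fixed-end moments M_A, M_B as redundants; the released structure is the simple span AB.
End rotations of the released simple span under the applied load (×1/EI):
  at A: point load 20 at a = 2.7: Pab(L + b)/(6LEI) = 2.97/EI
  at B: point load 20 at a = 2.7: Pab(L + a)/(6LEI) = 5.13/EI
  at A: UDL 32.5: wL³/(24EI) = 36.56/EI
  at B: UDL 32.5: wL³/(24EI) = 36.56/EI
  θ_A0 = 39.53/EI,  θ_B0 = 41.69/EI
Flexibility coefficients: a unit moment at one end gives L/(3EI) there and L/(6EI) at the far end, so f₁₁ = f₂₂ = 1/EI and f₁₂ = f₂₁ = 0.5/EI.
Compatibility — zero rotation at each built-in end:
  1 M_A + 0.5 M_B = 39.53
  0.5 M_A + 1 M_B = 41.69
Solving the pair gives M_A = 24.91 kN·m and M_B = 29.23 kN·m (hogging).

M_A = 24.91 kN·m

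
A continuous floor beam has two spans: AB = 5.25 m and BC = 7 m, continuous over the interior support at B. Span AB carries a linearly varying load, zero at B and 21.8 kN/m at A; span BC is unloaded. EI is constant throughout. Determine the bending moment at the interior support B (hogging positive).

Take M_B as the redundant. Released structure: two simple spans AB and BC with a hinge at B.
Discontinuity in slope at B on the released structure — sum the simple-span end rotations:
  span AB: triangular load, peak 21.8: 7w₀L³/(360EI) = 61.34/EI
  relative rotation θ_0 = (61.34 + 0)/EI = 61.34/EI
A unit hogging moment at B produces rotation L₁/(3EI) + L₂/(3EI) = 4.083/EI.
Compatibility: M_B·(L₁+L₂)/(3EI) = θ_0, giving M_B = 15.02 kN·m (hogging).

M_B = 15.02 kN·m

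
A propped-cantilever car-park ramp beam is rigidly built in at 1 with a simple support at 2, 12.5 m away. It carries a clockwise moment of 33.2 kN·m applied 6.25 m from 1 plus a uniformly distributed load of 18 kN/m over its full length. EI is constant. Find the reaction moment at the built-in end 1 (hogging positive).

M_1 = 347.4 kN·m

Remove the prop at 2; the released (primary) structure is a cantilever built in at 1.
Deflection at 2 on the released cantilever, summing each load's contribution:
  clockwise couple 33.2 at a = 6.25: M₀a(2L − a)/(2EI) = 1945/EI
  UDL 18: wL⁴/(8EI) = 54932/EI
  δ_0 = 56877/EI
Flexibility coefficient — unit upward force at 2: δ_{22} = L³/(3EI) = 651/EI.
The prop prevents deflection at 2: R_2 = δ_0/δ_{22} = 56877/651 = 87.36 kN.
Moment equilibrium about 1: M_1 = Σ(load moments about 1) − R_2·L = 1439 − 87.36×12.5 = 347.4 kN·m.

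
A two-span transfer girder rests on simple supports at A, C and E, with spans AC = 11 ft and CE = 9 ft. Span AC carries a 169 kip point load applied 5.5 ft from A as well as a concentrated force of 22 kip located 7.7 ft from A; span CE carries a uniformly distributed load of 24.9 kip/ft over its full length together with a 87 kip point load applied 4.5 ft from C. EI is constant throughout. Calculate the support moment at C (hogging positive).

M_C = 395 kip·ft

Insert a hinge at C; M_C is the redundant, and each span becomes simply supported.
Discontinuity in slope at C on the released structure — sum the simple-span end rotations:
  span AC: point load 169 at a = 5.5: Pab(L + a)/(6LEI) = 1278/EI
  span AC: point load 22 at a = 7.7: Pab(L + a)/(6LEI) = 158.4/EI
  span CE: UDL 24.9: wL³/(24EI) = 756.3/EI
  span CE: point load 87 at a = 4.5: Pab(L + b)/(6LEI) = 440.4/EI
  relative rotation θ_0 = (1436 + 1197)/EI = 2633/EI
A unit hogging moment at C produces rotation L₁/(3EI) + L₂/(3EI) = 6.667/EI.
Slope continuity at C: θ_0 = M_C·6.667/EI, so M_C = 2633/6.667 = 395 kip·ft (hogging).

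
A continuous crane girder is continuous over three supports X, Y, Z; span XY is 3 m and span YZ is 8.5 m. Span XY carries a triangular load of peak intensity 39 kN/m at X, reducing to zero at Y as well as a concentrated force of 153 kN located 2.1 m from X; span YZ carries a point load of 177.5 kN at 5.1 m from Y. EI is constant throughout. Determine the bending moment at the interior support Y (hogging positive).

M_Y = 214.1 kN·m

Insert a hinge at Y; M_Y is the redundant, and each span becomes simply supported.
Rotations at Y on the released spans (each span's end-slope, ×1/EI):
  span XY: triangular load, peak 39: 7w₀L³/(360EI) = 20.48/EI
  span XY: point load 153 at a = 2.1: Pab(L + a)/(6LEI) = 81.93/EI
  span YZ: point load 177.5 at a = 5.1: Pab(L + b)/(6LEI) = 718.2/EI
  relative rotation θ_0 = (102.4 + 718.2)/EI = 820.6/EI
A unit hogging moment at Y produces rotation L₁/(3EI) + L₂/(3EI) = 3.833/EI.
Slope continuity at Y: θ_0 = M_Y·3.833/EI, so M_Y = 820.6/3.833 = 214.1 kN·m (hogging).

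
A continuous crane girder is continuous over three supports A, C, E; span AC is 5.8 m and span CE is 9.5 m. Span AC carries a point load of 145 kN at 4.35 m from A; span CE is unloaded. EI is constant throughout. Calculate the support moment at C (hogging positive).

M_C = 52.3 kN·m

Release continuity at C by inserting a hinge; the redundant is the internal moment M_C. The primary structure is two simply-supported spans AC and CE.
Rotations at C on the released spans (each span's end-slope, ×1/EI):
  span AC: point load 145 at a = 4.35: Pab(L + a)/(6LEI) = 266.8/EI
  relative rotation θ_0 = (266.8 + 0)/EI = 266.8/EI
A unit hogging moment at C produces rotation L₁/(3EI) + L₂/(3EI) = 5.1/EI.
Slope continuity at C: θ_0 = M_C·5.1/EI, so M_C = 266.8/5.1 = 52.3 kN·m (hogging).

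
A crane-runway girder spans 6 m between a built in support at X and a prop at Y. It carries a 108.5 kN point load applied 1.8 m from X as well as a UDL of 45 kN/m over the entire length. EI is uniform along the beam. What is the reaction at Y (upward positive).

Remove the prop at Y; the released (primary) structure is a cantilever built in at X.
Downward deflection at the released point Y due to the loads:
  point load 108.5 at a = 1.8: Pa²(3L − a)/(6EI) = 949.2/EI
  UDL 45: wL⁴/(8EI) = 7290/EI
  δ_0 = 8239/EI
Flexibility coefficient — unit upward force at Y: δ_{YY} = L³/(3EI) = 72/EI.
Compatibility at Y: δ_0 − R_Y·δ_{YY} = 0, so R_Y = 8239/72 = 114.4 kN.

R_Y = 114.4 kN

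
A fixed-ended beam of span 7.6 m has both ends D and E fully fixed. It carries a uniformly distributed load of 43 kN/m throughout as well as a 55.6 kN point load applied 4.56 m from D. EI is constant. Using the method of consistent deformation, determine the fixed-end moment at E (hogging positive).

Release both end moments; the primary structure is a simply-supported span DE with redundants M_D and M_E.
Simple-span end rotations at D and E under the given loads:
  at D: UDL 43: wL³/(24EI) = 786.5/EI
  at E: UDL 43: wL³/(24EI) = 786.5/EI
  at D: point load 55.6 at a = 4.56: Pab(L + b)/(6LEI) = 179.8/EI
  at E: point load 55.6 at a = 4.56: Pab(L + a)/(6LEI) = 205.5/EI
  θ_D0 = 966.3/EI,  θ_E0 = 992/EI
Flexibility coefficients: a unit moment at one end gives L/(3EI) there and L/(6EI) at the far end, so f₁₁ = f₂₂ = 2.533/EI and f₁₂ = f₂₁ = 1.267/EI.
Compatibility — zero rotation at each built-in end:
  2.533 M_D + 1.267 M_E = 966.3
  1.267 M_D + 2.533 M_E = 992
Solving the pair gives M_D = 247.5 kN·m and M_E = 267.8 kN·m (hogging).

M_E = 267.8 kN·m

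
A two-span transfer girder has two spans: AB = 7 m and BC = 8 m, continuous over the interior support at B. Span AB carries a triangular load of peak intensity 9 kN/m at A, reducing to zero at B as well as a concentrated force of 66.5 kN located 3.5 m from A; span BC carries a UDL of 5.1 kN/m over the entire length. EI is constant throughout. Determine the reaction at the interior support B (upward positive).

Take M_B as the redundant. Released structure: two simple spans AB and BC with a hinge at B.
Rotations at B on the released spans (each span's end-slope, ×1/EI):
  span AB: triangular load, peak 9: 7w₀L³/(360EI) = 60.02/EI
  span AB: point load 66.5 at a = 3.5: Pab(L + a)/(6LEI) = 203.7/EI
  span BC: UDL 5.1: wL³/(24EI) = 108.8/EI
  relative rotation θ_0 = (263.7 + 108.8)/EI = 372.5/EI
A unit hogging moment at B produces rotation L₁/(3EI) + L₂/(3EI) = 5/EI.
Slope continuity at B: θ_0 = M_B·5/EI, so M_B = 372.5/5 = 74.5 kN·m (hogging).
Span AB, ΣM about A with M_B applied at B: R_B^{AB}·7 = 306.2 + 74.5, so R_B^{AB} = 54.39 kN and R_A = 98 − 54.39 = 43.61 kN.
Span BC, ΣM about C: R_B^{BC}·8 = 163.2 + 74.5, so R_B^{BC} = 29.71 kN and R_C = 40.8 − 29.71 = 11.09 kN.
R_B = 54.39 + 29.71 = 84.1 kN.

R_B = 84.1 kN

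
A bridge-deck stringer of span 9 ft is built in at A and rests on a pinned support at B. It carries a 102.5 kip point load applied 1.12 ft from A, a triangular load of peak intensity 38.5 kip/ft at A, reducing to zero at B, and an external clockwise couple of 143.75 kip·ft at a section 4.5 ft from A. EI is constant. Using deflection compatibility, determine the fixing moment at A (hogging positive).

M_A = 284.2 kip·ft

Remove the prop at B; the released (primary) structure is a cantilever built in at A.
Downward deflection at the released point B due to the loads:
  point load 102.5 at a = 1.12: Pa²(3L − a)/(6EI) = 554.6/EI
  triangular load, peak 38.5 at the fixed end: w₀L⁴/(30EI) = 8420/EI
  clockwise couple 143.75 at a = 4.5: M₀a(2L − a)/(2EI) = 4366/EI
  δ_0 = 13341/EI
Tip deflection under a unit load at B: L³/(3EI) = 243/EI.
The prop prevents deflection at B: R_B = δ_0/δ_{BB} = 13341/243 = 54.9 kip.
Moment equilibrium about A: M_A = Σ(load moments about A) − R_B·L = 778.3 − 54.9×9 = 284.2 kip·ft.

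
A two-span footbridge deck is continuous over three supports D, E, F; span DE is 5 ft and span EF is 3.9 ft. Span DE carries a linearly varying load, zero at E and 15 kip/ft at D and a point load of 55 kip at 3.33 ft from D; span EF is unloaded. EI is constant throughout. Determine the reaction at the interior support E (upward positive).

R_E = 67.8 kip

Release continuity at E by inserting a hinge; the redundant is the internal moment M_E. The primary structure is two simply-supported spans DE and EF.
Discontinuity in slope at E on the released structure — sum the simple-span end rotations:
  span DE: triangular load, peak 15: 7w₀L³/(360EI) = 36.46/EI
  span DE: point load 55 at a = 3.33: Pab(L + a)/(6LEI) = 84.93/EI
  relative rotation θ_0 = (121.4 + 0)/EI = 121.4/EI
A unit hogging moment at E produces rotation L₁/(3EI) + L₂/(3EI) = 2.967/EI.
Slope continuity at E: θ_0 = M_E·2.967/EI, so M_E = 121.4/2.967 = 40.92 kip·ft (hogging).
Span DE, ΣM about D with M_E applied at E: R_E^{DE}·5 = 245.7 + 40.92, so R_E^{DE} = 57.31 kip and R_D = 92.5 − 57.31 = 35.19 kip.
Span EF, ΣM about F: R_E^{EF}·3.9 = 0 + 40.92, so R_E^{EF} = 10.49 kip and R_F = 0 − 10.49 = -10.49 kip.
R_E = 57.31 + 10.49 = 67.8 kip.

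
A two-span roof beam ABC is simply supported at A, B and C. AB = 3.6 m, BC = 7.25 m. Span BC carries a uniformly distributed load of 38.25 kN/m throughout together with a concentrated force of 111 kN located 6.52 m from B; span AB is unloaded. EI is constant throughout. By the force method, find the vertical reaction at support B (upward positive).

R_B = 230.8 kN

Insert a hinge at B; M_B is the redundant, and each span becomes simply supported.
Discontinuity in slope at B on the released structure — sum the simple-span end rotations:
  span BC: UDL 38.25: wL³/(24EI) = 607.3/EI
  span BC: point load 111 at a = 6.52: Pab(L + b)/(6LEI) = 96.92/EI
  relative rotation θ_0 = (0 + 704.3)/EI = 704.3/EI
A unit hogging moment at B produces rotation L₁/(3EI) + L₂/(3EI) = 3.617/EI.
Slope continuity at B: θ_0 = M_B·3.617/EI, so M_B = 704.3/3.617 = 194.7 kN·m (hogging).
Span AB, ΣM about A with M_B applied at B: R_B^{AB}·3.6 = 0 + 194.7, so R_B^{AB} = 54.09 kN and R_A = 0 − 54.09 = -54.09 kN.
Span BC, ΣM about C: R_B^{BC}·7.25 = 1086 + 194.7, so R_B^{BC} = 176.7 kN and R_C = 388.3 − 176.7 = 211.6 kN.
R_B = 54.09 + 176.7 = 230.8 kN.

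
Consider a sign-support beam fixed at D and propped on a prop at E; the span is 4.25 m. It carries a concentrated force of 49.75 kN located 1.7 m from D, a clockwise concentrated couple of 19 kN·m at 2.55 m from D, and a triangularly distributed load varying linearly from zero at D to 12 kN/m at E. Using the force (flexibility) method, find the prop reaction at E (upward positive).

R_E = 30.01 kN

Take the reaction at E as the redundant and release it; the primary structure is a cantilever fixed at D.
Primary-structure tip deflection at E by superposition:
  point load 49.75 at a = 1.7: Pa²(3L − a)/(6EI) = 264.8/EI
  clockwise couple 19 at a = 2.55: M₀a(2L − a)/(2EI) = 144.1/EI
  triangular load, peak 12 at the free end: 11w₀L⁴/(120EI) = 358.9/EI
  δ_0 = 767.8/EI
Tip deflection under a unit load at E: L³/(3EI) = 25.59/EI.
Compatibility at E: δ_0 − R_E·δ_{EE} = 0, so R_E = 767.8/25.59 = 30.01 kN.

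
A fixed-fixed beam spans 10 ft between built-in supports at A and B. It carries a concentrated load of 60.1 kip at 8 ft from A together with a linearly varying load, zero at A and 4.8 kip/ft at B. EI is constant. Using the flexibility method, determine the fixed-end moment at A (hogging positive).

M_A = 35.23 kip·ft

Release both end moments; the primary structure is a simply-supported span AB with redundants M_A and M_B.
End rotations of the released simple span under the applied load (×1/EI):
  at A: point load 60.1 at a = 8: Pab(L + b)/(6LEI) = 192.3/EI
  at B: point load 60.1 at a = 8: Pab(L + a)/(6LEI) = 288.5/EI
  at A: triangular load, peak 4.8: 7w₀L³/(360EI) = 93.33/EI
  at B: triangular load, peak 4.8: w₀L³/(45EI) = 106.7/EI
  θ_A0 = 285.7/EI,  θ_B0 = 395.1/EI
Flexibility coefficients: a unit moment at one end gives L/(3EI) there and L/(6EI) at the far end, so f₁₁ = f₂₂ = 3.333/EI and f₁₂ = f₂₁ = 1.667/EI.
Compatibility — zero rotation at each built-in end:
  3.333 M_A + 1.667 M_B = 285.7
  1.667 M_A + 3.333 M_B = 395.1
Solving the pair gives M_A = 35.23 kip·ft and M_B = 100.9 kip·ft (hogging).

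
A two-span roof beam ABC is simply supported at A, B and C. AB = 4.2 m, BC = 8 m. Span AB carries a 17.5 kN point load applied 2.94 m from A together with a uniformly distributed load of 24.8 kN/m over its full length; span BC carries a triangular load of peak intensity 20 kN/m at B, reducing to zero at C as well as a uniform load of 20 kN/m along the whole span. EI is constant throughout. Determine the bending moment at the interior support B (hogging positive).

Take M_B as the redundant. Released structure: two simple spans AB and BC with a hinge at B.
Rotations at B on the released spans (each span's end-slope, ×1/EI):
  span AB: point load 17.5 at a = 2.94: Pab(L + a)/(6LEI) = 18.37/EI
  span AB: UDL 24.8: wL³/(24EI) = 76.56/EI
  span BC: triangular load, peak 20: w₀L³/(45EI) = 227.6/EI
  span BC: UDL 20: wL³/(24EI) = 426.7/EI
  relative rotation θ_0 = (94.93 + 654.2)/EI = 749.1/EI
A unit hogging moment at B produces rotation L₁/(3EI) + L₂/(3EI) = 4.067/EI.
Compatibility: M_B·(L₁+L₂)/(3EI) = θ_0, giving M_B = 184.2 kN·m (hogging).

M_B = 184.2 kN·m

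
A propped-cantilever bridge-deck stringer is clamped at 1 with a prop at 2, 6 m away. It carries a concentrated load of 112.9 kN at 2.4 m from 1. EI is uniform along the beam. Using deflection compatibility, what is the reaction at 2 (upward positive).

Choose R_2 as the redundant. The primary structure is the cantilever fixed at 1.
Downward deflection at the released point 2 due to the loads:
  point load 112.9 at a = 2.4: Pa²(3L − a)/(6EI) = 1691/EI
Flexibility coefficient — unit upward force at 2: δ_{22} = L³/(3EI) = 72/EI.
The prop prevents deflection at 2: R_2 = δ_0/δ_{22} = 1691/72 = 23.48 kN.

R_2 = 23.48 kN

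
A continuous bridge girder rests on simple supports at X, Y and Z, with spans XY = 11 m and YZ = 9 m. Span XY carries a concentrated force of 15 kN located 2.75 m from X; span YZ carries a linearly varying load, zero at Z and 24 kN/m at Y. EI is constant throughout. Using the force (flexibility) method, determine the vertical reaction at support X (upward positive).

R_X = 4.981 kN

Release continuity at Y by inserting a hinge; the redundant is the internal moment M_Y. The primary structure is two simply-supported spans XY and YZ.
Rotations at Y on the released spans (each span's end-slope, ×1/EI):
  span XY: point load 15 at a = 2.75: Pab(L + a)/(6LEI) = 70.9/EI
  span YZ: triangular load, peak 24: w₀L³/(45EI) = 388.8/EI
  relative rotation θ_0 = (70.9 + 388.8)/EI = 459.7/EI
A unit hogging moment at Y produces rotation L₁/(3EI) + L₂/(3EI) = 6.667/EI.
Slope continuity at Y: θ_0 = M_Y·6.667/EI, so M_Y = 459.7/6.667 = 68.95 kN·m (hogging).
Span XY, ΣM about X with M_Y applied at Y: R_Y^{XY}·11 = 41.25 + 68.95, so R_Y^{XY} = 10.02 kN and R_X = 15 − 10.02 = 4.981 kN.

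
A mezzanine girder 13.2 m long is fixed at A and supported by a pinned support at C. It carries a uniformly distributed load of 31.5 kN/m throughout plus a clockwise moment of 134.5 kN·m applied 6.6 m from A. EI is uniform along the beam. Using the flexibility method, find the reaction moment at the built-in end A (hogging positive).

M_A = 669.3 kN·m

Release the roller at C. Primary structure: cantilever fixed at A.
Primary-structure tip deflection at C by superposition:
  UDL 31.5: wL⁴/(8EI) = 119541/EI
  clockwise couple 134.5 at a = 6.6: M₀a(2L − a)/(2EI) = 8788/EI
  δ_0 = 128329/EI
Flexibility coefficient — unit upward force at C: δ_{CC} = L³/(3EI) = 766.7/EI.
Compatibility at C: δ_0 − R_C·δ_{CC} = 0, so R_C = 128329/766.7 = 167.4 kN.
Moment equilibrium about A: M_A = Σ(load moments about A) − R_C·L = 2879 − 167.4×13.2 = 669.3 kN·m.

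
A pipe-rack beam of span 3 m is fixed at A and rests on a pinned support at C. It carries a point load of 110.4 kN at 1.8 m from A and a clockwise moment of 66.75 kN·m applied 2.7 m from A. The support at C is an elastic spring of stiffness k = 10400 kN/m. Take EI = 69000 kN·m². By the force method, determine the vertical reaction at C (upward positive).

Release the roller at C. Primary structure: cantilever fixed at A.
Deflection at C on the released cantilever, summing each load's contribution:
  point load 110.4 at a = 1.8: Pa²(3L − a)/(6EI) = 429.2/EI
  clockwise couple 66.75 at a = 2.7: M₀a(2L − a)/(2EI) = 297.4/EI
  δ_0 = 726.6/EI
Flexibility coefficient — unit upward force at C: δ_{CC} = L³/(3EI) = 9/EI.
With EI = 69000 kN·m²: δ_0 = 0.010531 m and δ_{CC} = 0.00013 m/kN.
Compatibility — the spring shortens by R_C/k under the reaction it provides: δ_0 − R_C·δ_{CC} = R_C/k. With 1/k = 0.000096 m/kN, R_C = δ_0 / (δ_{CC} + 1/k) = 0.010531 / (0.00013 + 0.000096) = 46.47 kN.

R_C = 46.47 kN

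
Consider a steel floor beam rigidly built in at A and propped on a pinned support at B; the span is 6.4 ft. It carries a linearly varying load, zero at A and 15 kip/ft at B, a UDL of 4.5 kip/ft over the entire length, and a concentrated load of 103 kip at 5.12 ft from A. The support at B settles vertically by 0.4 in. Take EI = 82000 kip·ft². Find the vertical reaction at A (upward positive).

R_A = 101.4 kip

Remove the prop at B; the released (primary) structure is a cantilever built in at A.
Primary-structure tip deflection at B by superposition:
  triangular load, peak 15 at the free end: 11w₀L⁴/(120EI) = 2307/EI
  UDL 4.5: wL⁴/(8EI) = 943.7/EI
  point load 103 at a = 5.12: Pa²(3L − a)/(6EI) = 6336/EI
  δ_0 = 9587/EI
Flexibility coefficient — unit upward force at B: δ_{BB} = L³/(3EI) = 87.38/EI.
With EI = 82000 kip·ft²: δ_0 = 0.11691 ft and δ_{BB} = 0.001066 ft/kip.
Compatibility — the beam at B must follow the support down by 0.03333 ft: δ_0 − R_B·δ_{BB} = 0.03333, so R_B = (0.11691 − 0.03333)/0.001066 = 78.43 kip.
Vertical equilibrium: R_A = ΣP − R_B = 179.8 − 78.43 = 101.4 kip.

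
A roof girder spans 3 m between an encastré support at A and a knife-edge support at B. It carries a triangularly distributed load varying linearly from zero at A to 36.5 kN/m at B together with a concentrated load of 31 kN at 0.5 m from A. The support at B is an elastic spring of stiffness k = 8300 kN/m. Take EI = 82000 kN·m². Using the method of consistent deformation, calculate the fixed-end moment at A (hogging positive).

Choose R_B as the redundant. The primary structure is the cantilever fixed at A.
Free-end deflection of the primary structure under the applied loading (downward +):
  triangular load, peak 36.5 at the free end: 11w₀L⁴/(120EI) = 271/EI
  point load 31 at a = 0.5: Pa²(3L − a)/(6EI) = 10.98/EI
  δ_0 = 282/EI
Flexibility coefficient — unit upward force at B: δ_{BB} = L³/(3EI) = 9/EI.
With EI = 82000 kN·m²: δ_0 = 0.003439 m and δ_{BB} = 0.00011 m/kN.
Compatibility — the spring shortens by R_B/k under the reaction it provides: δ_0 − R_B·δ_{BB} = R_B/k. With 1/k = 0.00012 m/kN, R_B = δ_0 / (δ_{BB} + 1/k) = 0.003439 / (0.00011 + 0.00012) = 14.94 kN.
Moment equilibrium about A: M_A = Σ(load moments about A) − R_B·L = 125 − 14.94×3 = 80.19 kN·m.

M_A = 80.19 kN·m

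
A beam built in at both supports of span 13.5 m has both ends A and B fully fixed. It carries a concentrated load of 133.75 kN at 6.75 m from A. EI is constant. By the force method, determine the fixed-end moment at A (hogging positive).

Release both end moments; the primary structure is a simply-supported span AB with redundants M_A and M_B.
End rotations of the released simple span under the applied load (×1/EI):
  at A: point load 133.75 at a = 6.75: Pab(L + b)/(6LEI) = 1523/EI
  at B: point load 133.75 at a = 6.75: Pab(L + a)/(6LEI) = 1523/EI
  θ_A0 = 1523/EI,  θ_B0 = 1523/EI
Flexibility coefficients: a unit moment at one end gives L/(3EI) there and L/(6EI) at the far end, so f₁₁ = f₂₂ = 4.5/EI and f₁₂ = f₂₁ = 2.25/EI.
Compatibility — zero rotation at each built-in end:
  4.5 M_A + 2.25 M_B = 1523
  2.25 M_A + 4.5 M_B = 1523
Solving the pair gives M_A = 225.7 kN·m and M_B = 225.7 kN·m (hogging).

M_A = 225.7 kN·m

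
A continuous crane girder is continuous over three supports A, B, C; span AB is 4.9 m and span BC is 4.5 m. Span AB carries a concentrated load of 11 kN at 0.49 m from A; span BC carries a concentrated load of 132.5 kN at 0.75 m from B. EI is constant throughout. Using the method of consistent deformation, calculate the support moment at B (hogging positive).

M_B = 37.73 kN·m

Take M_B as the redundant. Released structure: two simple spans AB and BC with a hinge at B.
End slopes at the hinge B, treating each span as simply supported:
  span AB: point load 11 at a = 0.49: Pab(L + a)/(6LEI) = 4.358/EI
  span BC: point load 132.5 at a = 0.75: Pab(L + b)/(6LEI) = 113.9/EI
  relative rotation θ_0 = (4.358 + 113.9)/EI = 118.2/EI
A unit hogging moment at B produces rotation L₁/(3EI) + L₂/(3EI) = 3.133/EI.
Slope continuity at B: θ_0 = M_B·3.133/EI, so M_B = 118.2/3.133 = 37.73 kN·m (hogging).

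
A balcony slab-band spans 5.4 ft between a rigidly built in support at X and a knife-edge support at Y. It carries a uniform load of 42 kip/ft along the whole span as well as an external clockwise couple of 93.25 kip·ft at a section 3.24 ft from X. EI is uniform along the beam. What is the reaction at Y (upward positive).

Choose R_Y as the redundant. The primary structure is the cantilever fixed at X.
Deflection at Y on the released cantilever, summing each load's contribution:
  UDL 42: wL⁴/(8EI) = 4464/EI
  clockwise couple 93.25 at a = 3.24: M₀a(2L − a)/(2EI) = 1142/EI
  δ_0 = 5606/EI
Tip deflection under a unit load at Y: L³/(3EI) = 52.49/EI.
Compatibility at Y: δ_0 − R_Y·δ_{YY} = 0, so R_Y = 5606/52.49 = 106.8 kip.

R_Y = 106.8 kip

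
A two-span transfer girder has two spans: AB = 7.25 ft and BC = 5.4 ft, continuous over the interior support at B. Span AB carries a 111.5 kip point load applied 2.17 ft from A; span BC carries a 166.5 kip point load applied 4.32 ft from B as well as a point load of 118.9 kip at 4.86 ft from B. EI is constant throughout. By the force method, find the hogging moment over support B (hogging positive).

M_B = 113.5 kip·ft

Release continuity at B by inserting a hinge; the redundant is the internal moment M_B. The primary structure is two simply-supported spans AB and BC.
Rotations at B on the released spans (each span's end-slope, ×1/EI):
  span AB: point load 111.5 at a = 2.17: Pab(L + a)/(6LEI) = 266.2/EI
  span BC: point load 166.5 at a = 4.32: Pab(L + b)/(6LEI) = 155.4/EI
  span BC: point load 118.9 at a = 4.86: Pab(L + b)/(6LEI) = 57.21/EI
  relative rotation θ_0 = (266.2 + 212.6)/EI = 478.7/EI
A unit hogging moment at B produces rotation L₁/(3EI) + L₂/(3EI) = 4.217/EI.
Compatibility: M_B·(L₁+L₂)/(3EI) = θ_0, giving M_B = 113.5 kip·ft (hogging).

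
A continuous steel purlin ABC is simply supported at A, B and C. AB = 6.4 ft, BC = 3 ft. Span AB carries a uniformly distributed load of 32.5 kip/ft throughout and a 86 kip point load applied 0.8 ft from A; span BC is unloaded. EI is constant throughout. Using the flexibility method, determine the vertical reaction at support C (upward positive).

R_C = -45.45 kip

Insert a hinge at B; M_B is the redundant, and each span becomes simply supported.
Discontinuity in slope at B on the released structure — sum the simple-span end rotations:
  span AB: UDL 32.5: wL³/(24EI) = 355/EI
  span AB: point load 86 at a = 0.8: Pab(L + a)/(6LEI) = 72.24/EI
  relative rotation θ_0 = (427.2 + 0)/EI = 427.2/EI
A unit hogging moment at B produces rotation L₁/(3EI) + L₂/(3EI) = 3.133/EI.
Slope continuity at B: θ_0 = M_B·3.133/EI, so M_B = 427.2/3.133 = 136.3 kip·ft (hogging).
Span BC, ΣM about C: R_B^{BC}·3 = 0 + 136.3, so R_B^{BC} = 45.45 kip and R_C = 0 − 45.45 = -45.45 kip.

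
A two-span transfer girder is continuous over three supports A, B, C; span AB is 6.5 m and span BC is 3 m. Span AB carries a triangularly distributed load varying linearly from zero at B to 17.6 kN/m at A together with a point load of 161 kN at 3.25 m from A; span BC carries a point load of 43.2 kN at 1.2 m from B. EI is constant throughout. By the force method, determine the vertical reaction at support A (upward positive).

Take M_B as the redundant. Released structure: two simple spans AB and BC with a hinge at B.
Discontinuity in slope at B on the released structure — sum the simple-span end rotations:
  span AB: triangular load, peak 17.6: 7w₀L³/(360EI) = 93.98/EI
  span AB: point load 161 at a = 3.25: Pab(L + a)/(6LEI) = 425.1/EI
  span BC: point load 43.2 at a = 1.2: Pab(L + b)/(6LEI) = 24.88/EI
  relative rotation θ_0 = (519.1 + 24.88)/EI = 544/EI
A unit hogging moment at B produces rotation L₁/(3EI) + L₂/(3EI) = 3.167/EI.
Slope continuity at B: θ_0 = M_B·3.167/EI, so M_B = 544/3.167 = 171.8 kN·m (hogging).
Span AB, ΣM about A with M_B applied at B: R_B^{AB}·6.5 = 647.2 + 171.8, so R_B^{AB} = 126 kN and R_A = 218.2 − 126 = 92.2 kN.

R_A = 92.2 kN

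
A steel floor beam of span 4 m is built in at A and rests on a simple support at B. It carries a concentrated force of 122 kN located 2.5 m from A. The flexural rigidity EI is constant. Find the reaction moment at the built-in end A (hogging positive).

M_A = 78.63 kN·m

Remove the prop at B; the released (primary) structure is a cantilever built in at A.
Downward deflection at the released point B due to the loads:
  point load 122 at a = 2.5: Pa²(3L − a)/(6EI) = 1207/EI
Flexibility coefficient — unit upward force at B: δ_{BB} = L³/(3EI) = 21.33/EI.
Compatibility at B: δ_0 − R_B·δ_{BB} = 0, so R_B = 1207/21.33 = 56.59 kN.
Moment equilibrium about A: M_A = Σ(load moments about A) − R_B·L = 305 − 56.59×4 = 78.63 kN·m.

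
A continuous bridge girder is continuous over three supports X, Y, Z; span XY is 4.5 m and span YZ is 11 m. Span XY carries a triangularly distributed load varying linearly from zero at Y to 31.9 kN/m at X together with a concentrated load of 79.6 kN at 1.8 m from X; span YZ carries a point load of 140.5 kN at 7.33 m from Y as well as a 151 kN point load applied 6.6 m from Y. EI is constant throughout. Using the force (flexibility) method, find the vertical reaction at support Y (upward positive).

Release continuity at Y by inserting a hinge; the redundant is the internal moment M_Y. The primary structure is two simply-supported spans XY and YZ.
End slopes at the hinge Y, treating each span as simply supported:
  span XY: triangular load, peak 31.9: 7w₀L³/(360EI) = 56.52/EI
  span XY: point load 79.6 at a = 1.8: Pab(L + a)/(6LEI) = 90.27/EI
  span YZ: point load 140.5 at a = 7.33: Pab(L + b)/(6LEI) = 840.1/EI
  span YZ: point load 151 at a = 6.6: Pab(L + b)/(6LEI) = 1023/EI
  relative rotation θ_0 = (146.8 + 1863)/EI = 2010/EI
A unit hogging moment at Y produces rotation L₁/(3EI) + L₂/(3EI) = 5.167/EI.
Compatibility: M_Y·(L₁+L₂)/(3EI) = θ_0, giving M_Y = 389 kN·m (hogging).
Span XY, ΣM about X with M_Y applied at Y: R_Y^{XY}·4.5 = 250.9 + 389, so R_Y^{XY} = 142.2 kN and R_X = 151.4 − 142.2 = 9.155 kN.
Span YZ, ΣM about Z: R_Y^{YZ}·11 = 1180 + 389, so R_Y^{YZ} = 142.6 kN and R_Z = 291.5 − 142.6 = 148.9 kN.
R_Y = 142.2 + 142.6 = 284.9 kN.

R_Y = 284.9 kN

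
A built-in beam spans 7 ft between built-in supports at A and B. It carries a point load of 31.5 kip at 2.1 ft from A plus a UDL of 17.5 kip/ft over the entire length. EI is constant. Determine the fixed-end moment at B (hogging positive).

M_B = 85.35 kip·ft

Take the two fixed-end moments M_A, M_B as redundants; the released structure is the simple span AB.
Simple-span end rotations at A and B under the given loads:
  at A: point load 31.5 at a = 2.1: Pab(L + b)/(6LEI) = 91.84/EI
  at B: point load 31.5 at a = 2.1: Pab(L + a)/(6LEI) = 70.23/EI
  at A: UDL 17.5: wL³/(24EI) = 250.1/EI
  at B: UDL 17.5: wL³/(24EI) = 250.1/EI
  θ_A0 = 341.9/EI,  θ_B0 = 320.3/EI
Flexibility coefficients: a unit moment at one end gives L/(3EI) there and L/(6EI) at the far end, so f₁₁ = f₂₂ = 2.333/EI and f₁₂ = f₂₁ = 1.167/EI.
Compatibility — zero rotation at each built-in end:
  2.333 M_A + 1.167 M_B = 341.9
  1.167 M_A + 2.333 M_B = 320.3
Solving the pair gives M_A = 103.9 kip·ft and M_B = 85.35 kip·ft (hogging).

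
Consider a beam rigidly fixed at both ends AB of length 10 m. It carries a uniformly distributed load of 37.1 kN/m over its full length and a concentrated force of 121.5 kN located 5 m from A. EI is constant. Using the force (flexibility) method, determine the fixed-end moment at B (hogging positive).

Take the two fixed-end moments M_A, M_B as redundants; the released structure is the simple span AB.
Simple-span end rotations at A and B under the given loads:
  at A: UDL 37.1: wL³/(24EI) = 1546/EI
  at B: UDL 37.1: wL³/(24EI) = 1546/EI
  at A: point load 121.5 at a = 5: Pab(L + b)/(6LEI) = 759.4/EI
  at B: point load 121.5 at a = 5: Pab(L + a)/(6LEI) = 759.4/EI
  θ_A0 = 2305/EI,  θ_B0 = 2305/EI
Flexibility coefficients: a unit moment at one end gives L/(3EI) there and L/(6EI) at the far end, so f₁₁ = f₂₂ = 3.333/EI and f₁₂ = f₂₁ = 1.667/EI.
Compatibility — zero rotation at each built-in end:
  3.333 M_A + 1.667 M_B = 2305
  1.667 M_A + 3.333 M_B = 2305
Solving the pair gives M_A = 461 kN·m and M_B = 461 kN·m (hogging).

M_B = 461 kN·m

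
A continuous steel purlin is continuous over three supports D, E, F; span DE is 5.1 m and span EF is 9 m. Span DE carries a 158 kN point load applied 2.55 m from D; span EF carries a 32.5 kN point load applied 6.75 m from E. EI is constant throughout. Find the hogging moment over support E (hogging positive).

Take M_E as the redundant. Released structure: two simple spans DE and EF with a hinge at E.
Rotations at E on the released spans (each span's end-slope, ×1/EI):
  span DE: point load 158 at a = 2.55: Pab(L + a)/(6LEI) = 256.8/EI
  span EF: point load 32.5 at a = 6.75: Pab(L + b)/(6LEI) = 102.8/EI
  relative rotation θ_0 = (256.8 + 102.8)/EI = 359.7/EI
A unit hogging moment at E produces rotation L₁/(3EI) + L₂/(3EI) = 4.7/EI.
Compatibility: M_E·(L₁+L₂)/(3EI) = θ_0, giving M_E = 76.53 kN·m (hogging).

M_E = 76.53 kN·m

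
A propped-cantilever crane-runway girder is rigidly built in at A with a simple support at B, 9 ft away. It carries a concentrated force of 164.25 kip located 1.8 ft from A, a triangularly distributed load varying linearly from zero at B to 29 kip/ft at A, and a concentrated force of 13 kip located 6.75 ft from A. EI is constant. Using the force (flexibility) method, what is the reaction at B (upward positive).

Choose R_B as the redundant. The primary structure is the cantilever fixed at A.
Deflection at B on the released cantilever, summing each load's contribution:
  point load 164.25 at a = 1.8: Pa²(3L − a)/(6EI) = 2235/EI
  triangular load, peak 29 at the fixed end: w₀L⁴/(30EI) = 6342/EI
  point load 13 at a = 6.75: Pa²(3L − a)/(6EI) = 1999/EI
  δ_0 = 10576/EI
Tip deflection under a unit load at B: L³/(3EI) = 243/EI.
The prop prevents deflection at B: R_B = δ_0/δ_{BB} = 10576/243 = 43.52 kip.

R_B = 43.52 kip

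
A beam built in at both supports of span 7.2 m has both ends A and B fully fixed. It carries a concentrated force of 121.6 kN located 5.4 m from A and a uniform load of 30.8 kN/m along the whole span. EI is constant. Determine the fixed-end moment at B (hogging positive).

Release both end moments; the primary structure is a simply-supported span AB with redundants M_A and M_B.
End rotations of the released simple span under the applied load (×1/EI):
  at A: point load 121.6 at a = 5.4: Pab(L + b)/(6LEI) = 246.2/EI
  at B: point load 121.6 at a = 5.4: Pab(L + a)/(6LEI) = 344.7/EI
  at A: UDL 30.8: wL³/(24EI) = 479/EI
  at B: UDL 30.8: wL³/(24EI) = 479/EI
  θ_A0 = 725.2/EI,  θ_B0 = 823.7/EI
Flexibility coefficients: a unit moment at one end gives L/(3EI) there and L/(6EI) at the far end, so f₁₁ = f₂₂ = 2.4/EI and f₁₂ = f₂₁ = 1.2/EI.
Compatibility — zero rotation at each built-in end:
  2.4 M_A + 1.2 M_B = 725.2
  1.2 M_A + 2.4 M_B = 823.7
Solving the pair gives M_A = 174.1 kN·m and M_B = 256.2 kN·m (hogging).

M_B = 256.2 kN·m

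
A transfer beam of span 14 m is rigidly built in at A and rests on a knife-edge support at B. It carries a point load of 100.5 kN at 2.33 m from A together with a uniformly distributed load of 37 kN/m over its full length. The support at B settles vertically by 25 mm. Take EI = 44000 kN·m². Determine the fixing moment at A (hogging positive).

Release the roller at B. Primary structure: cantilever fixed at A.
Free-end deflection of the primary structure under the applied loading (downward +):
  point load 100.5 at a = 2.33: Pa²(3L − a)/(6EI) = 3607/EI
  UDL 37: wL⁴/(8EI) = 177674/EI
  δ_0 = 181281/EI
Tip deflection under a unit load at B: L³/(3EI) = 914.7/EI.
With EI = 44000 kN·m²: δ_0 = 4.12 m and δ_{BB} = 0.020788 m/kN.
Compatibility — the beam at B must follow the support down by 0.025 m: δ_0 − R_B·δ_{BB} = 0.025, so R_B = (4.12 − 0.025)/0.020788 = 197 kN.
Moment equilibrium about A: M_A = Σ(load moments about A) − R_B·L = 3860 − 197×14 = 1102 kN·m.

M_A = 1102 kN·m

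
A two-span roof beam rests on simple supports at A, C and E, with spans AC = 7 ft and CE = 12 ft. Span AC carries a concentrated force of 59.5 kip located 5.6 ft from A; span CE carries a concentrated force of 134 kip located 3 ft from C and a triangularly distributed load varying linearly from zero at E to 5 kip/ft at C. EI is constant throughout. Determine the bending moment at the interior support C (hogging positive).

Take M_C as the redundant. Released structure: two simple spans AC and CE with a hinge at C.
End slopes at the hinge C, treating each span as simply supported:
  span AC: point load 59.5 at a = 5.6: Pab(L + a)/(6LEI) = 139.9/EI
  span CE: point load 134 at a = 3: Pab(L + b)/(6LEI) = 1055/EI
  span CE: triangular load, peak 5: w₀L³/(45EI) = 192/EI
  relative rotation θ_0 = (139.9 + 1247)/EI = 1387/EI
A unit hogging moment at C produces rotation L₁/(3EI) + L₂/(3EI) = 6.333/EI.
Compatibility: M_C·(L₁+L₂)/(3EI) = θ_0, giving M_C = 219 kip·ft (hogging).

M_C = 219 kip·ft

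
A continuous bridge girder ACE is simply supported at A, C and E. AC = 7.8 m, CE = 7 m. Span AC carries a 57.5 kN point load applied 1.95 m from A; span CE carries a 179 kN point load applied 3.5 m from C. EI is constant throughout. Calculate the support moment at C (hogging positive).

M_C = 138.8 kN·m

Release continuity at C by inserting a hinge; the redundant is the internal moment M_C. The primary structure is two simply-supported spans AC and CE.
Rotations at C on the released spans (each span's end-slope, ×1/EI):
  span AC: point load 57.5 at a = 1.95: Pab(L + a)/(6LEI) = 136.7/EI
  span CE: point load 179 at a = 3.5: Pab(L + b)/(6LEI) = 548.2/EI
  relative rotation θ_0 = (136.7 + 548.2)/EI = 684.8/EI
A unit hogging moment at C produces rotation L₁/(3EI) + L₂/(3EI) = 4.933/EI.
Compatibility: M_C·(L₁+L₂)/(3EI) = θ_0, giving M_C = 138.8 kN·m (hogging).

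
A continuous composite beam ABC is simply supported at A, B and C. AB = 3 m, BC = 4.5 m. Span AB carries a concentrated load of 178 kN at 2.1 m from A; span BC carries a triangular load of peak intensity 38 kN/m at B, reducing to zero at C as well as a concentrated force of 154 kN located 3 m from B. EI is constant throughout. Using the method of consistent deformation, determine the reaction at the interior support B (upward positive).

Insert a hinge at B; M_B is the redundant, and each span becomes simply supported.
End slopes at the hinge B, treating each span as simply supported:
  span AB: point load 178 at a = 2.1: Pab(L + a)/(6LEI) = 95.32/EI
  span BC: triangular load, peak 38: w₀L³/(45EI) = 76.95/EI
  span BC: point load 154 at a = 3: Pab(L + b)/(6LEI) = 154/EI
  relative rotation θ_0 = (95.32 + 230.9)/EI = 326.3/EI
A unit hogging moment at B produces rotation L₁/(3EI) + L₂/(3EI) = 2.5/EI.
Slope continuity at B: θ_0 = M_B·2.5/EI, so M_B = 326.3/2.5 = 130.5 kN·m (hogging).
Span AB, ΣM about A with M_B applied at B: R_B^{AB}·3 = 373.8 + 130.5, so R_B^{AB} = 168.1 kN and R_A = 178 − 168.1 = 9.897 kN.
Span BC, ΣM about C: R_B^{BC}·4.5 = 487.5 + 130.5, so R_B^{BC} = 137.3 kN and R_C = 239.5 − 137.3 = 102.2 kN.
R_B = 168.1 + 137.3 = 305.4 kN.

R_B = 305.4 kN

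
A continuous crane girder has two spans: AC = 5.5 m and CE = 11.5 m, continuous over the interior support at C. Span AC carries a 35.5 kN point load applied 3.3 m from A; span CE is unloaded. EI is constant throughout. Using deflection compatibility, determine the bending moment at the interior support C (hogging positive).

Take M_C as the redundant. Released structure: two simple spans AC and CE with a hinge at C.
End slopes at the hinge C, treating each span as simply supported:
  span AC: point load 35.5 at a = 3.3: Pab(L + a)/(6LEI) = 68.73/EI
  relative rotation θ_0 = (68.73 + 0)/EI = 68.73/EI
A unit hogging moment at C produces rotation L₁/(3EI) + L₂/(3EI) = 5.667/EI.
Compatibility: M_C·(L₁+L₂)/(3EI) = θ_0, giving M_C = 12.13 kN·m (hogging).

M_C = 12.13 kN·m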